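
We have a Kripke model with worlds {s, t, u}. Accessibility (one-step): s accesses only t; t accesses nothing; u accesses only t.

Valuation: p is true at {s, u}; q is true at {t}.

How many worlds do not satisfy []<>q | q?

s: []<>q is F, q is F. ✗
t: []<>q is T, q is T. ✓
u: []<>q is F, q is F. ✗
Satisfying worlds: {t}.
So []<>q | q fails at the other 2 worlds.

2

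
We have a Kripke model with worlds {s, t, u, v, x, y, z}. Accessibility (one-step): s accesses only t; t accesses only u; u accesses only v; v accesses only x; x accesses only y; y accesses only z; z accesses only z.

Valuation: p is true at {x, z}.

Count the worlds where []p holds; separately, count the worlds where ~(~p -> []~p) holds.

For []p:
s: successors {t}; p there: t:F. ✗
t: successors {u}; p there: u:F. ✗
u: successors {v}; p there: v:F. ✗
v: successors {x}; p there: x:T. ✓
x: successors {y}; p there: y:F. ✗
y: successors {z}; p there: z:T. ✓
z: successors {z}; p there: z:T. ✓
— 3 worlds.
For ~(~p -> []~p):
s: ~p -> []~p is T. ✗
t: ~p -> []~p is T. ✗
u: ~p -> []~p is T. ✗
v: ~p -> []~p is F. ✓
x: ~p -> []~p is T. ✗
y: ~p -> []~p is F. ✓
z: ~p -> []~p is T. ✗
— 2 worlds.

3 and 2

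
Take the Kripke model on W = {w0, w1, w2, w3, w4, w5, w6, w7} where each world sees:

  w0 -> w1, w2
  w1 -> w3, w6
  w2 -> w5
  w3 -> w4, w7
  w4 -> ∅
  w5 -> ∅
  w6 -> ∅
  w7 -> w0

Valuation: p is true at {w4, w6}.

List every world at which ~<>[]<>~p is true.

w0: <>[]<>~p is F. ✓
w1: <>[]<>~p is T. ✗
w2: <>[]<>~p is T. ✗
w3: <>[]<>~p is T. ✗
w4: <>[]<>~p is F. ✓
w5: <>[]<>~p is F. ✓
w6: <>[]<>~p is F. ✓
w7: <>[]<>~p is T. ✗

{w0, w4, w5, w6}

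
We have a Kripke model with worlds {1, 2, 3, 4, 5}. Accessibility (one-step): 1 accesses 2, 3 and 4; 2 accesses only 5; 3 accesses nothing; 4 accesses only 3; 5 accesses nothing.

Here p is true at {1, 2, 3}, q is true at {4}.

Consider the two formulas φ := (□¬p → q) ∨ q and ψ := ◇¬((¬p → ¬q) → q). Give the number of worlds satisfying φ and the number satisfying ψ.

For (□¬p → q) ∨ q:
1: □¬p → q is T, q is F. ✓
2: □¬p → q is F, q is F. ✗
3: □¬p → q is F, q is F. ✗
4: □¬p → q is T, q is T. ✓
5: □¬p → q is F, q is F. ✗
— 2 worlds.
For ◇¬((¬p → ¬q) → q):
1: successors {2, 3, 4}; ¬((¬p → ¬q) → q) there: 2:T, 3:T, 4:F. ✓
2: successors {5}; ¬((¬p → ¬q) → q) there: 5:T. ✓
3: no successors, so ◇¬((¬p → ¬q) → q) fails. ✗
4: successors {3}; ¬((¬p → ¬q) → q) there: 3:T. ✓
5: no successors, so ◇¬((¬p → ¬q) → q) fails. ✗
— 3 worlds.

2 and 3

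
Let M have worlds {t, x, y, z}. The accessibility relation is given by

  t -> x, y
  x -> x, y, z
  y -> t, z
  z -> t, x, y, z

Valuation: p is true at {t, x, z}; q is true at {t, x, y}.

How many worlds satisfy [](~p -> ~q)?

t: successors {x, y}; ~p -> ~q there: x:T, y:F. ✗
x: successors {x, y, z}; ~p -> ~q there: x:T, y:F, z:T. ✗
y: successors {t, z}; ~p -> ~q there: t:T, z:T. ✓
z: successors {t, x, y, z}; ~p -> ~q there: t:T, x:T, y:F, z:T. ✗
Satisfying worlds: {y}.

1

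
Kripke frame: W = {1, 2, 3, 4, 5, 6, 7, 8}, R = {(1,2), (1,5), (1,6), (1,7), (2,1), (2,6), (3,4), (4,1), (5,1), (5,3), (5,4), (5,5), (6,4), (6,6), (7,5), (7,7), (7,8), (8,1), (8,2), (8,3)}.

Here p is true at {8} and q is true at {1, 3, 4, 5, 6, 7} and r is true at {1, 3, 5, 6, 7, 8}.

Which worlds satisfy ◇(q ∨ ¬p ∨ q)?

{1, 2, 3, 4, 5, 6, 7, 8}

1: successors {2, 5, 6, 7}; q ∨ ¬p ∨ q there: 2:T, 5:T, 6:T, 7:T. ✓
2: successors {1, 6}; q ∨ ¬p ∨ q there: 1:T, 6:T. ✓
3: successors {4}; q ∨ ¬p ∨ q there: 4:T. ✓
4: successors {1}; q ∨ ¬p ∨ q there: 1:T. ✓
5: successors {1, 3, 4, 5}; q ∨ ¬p ∨ q there: 1:T, 3:T, 4:T, 5:T. ✓
6: successors {4, 6}; q ∨ ¬p ∨ q there: 4:T, 6:T. ✓
7: successors {5, 7, 8}; q ∨ ¬p ∨ q there: 5:T, 7:T, 8:F. ✓
8: successors {1, 2, 3}; q ∨ ¬p ∨ q there: 1:T, 2:T, 3:T. ✓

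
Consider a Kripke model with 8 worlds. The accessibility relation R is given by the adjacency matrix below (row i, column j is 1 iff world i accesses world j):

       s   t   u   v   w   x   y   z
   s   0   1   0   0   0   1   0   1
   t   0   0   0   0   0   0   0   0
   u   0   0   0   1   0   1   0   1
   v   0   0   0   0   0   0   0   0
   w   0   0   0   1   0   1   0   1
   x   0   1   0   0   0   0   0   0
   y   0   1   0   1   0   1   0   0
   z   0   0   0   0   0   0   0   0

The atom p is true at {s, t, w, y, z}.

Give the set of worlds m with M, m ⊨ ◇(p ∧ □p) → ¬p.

s: ◇(p ∧ □p) is T, ¬p is F. ✗
t: ◇(p ∧ □p) is F, ¬p is F. ✓
u: ◇(p ∧ □p) is T, ¬p is T. ✓
v: ◇(p ∧ □p) is F, ¬p is T. ✓
w: ◇(p ∧ □p) is T, ¬p is F. ✗
x: ◇(p ∧ □p) is T, ¬p is T. ✓
y: ◇(p ∧ □p) is T, ¬p is F. ✗
z: ◇(p ∧ □p) is F, ¬p is F. ✓

{t, u, v, x, z}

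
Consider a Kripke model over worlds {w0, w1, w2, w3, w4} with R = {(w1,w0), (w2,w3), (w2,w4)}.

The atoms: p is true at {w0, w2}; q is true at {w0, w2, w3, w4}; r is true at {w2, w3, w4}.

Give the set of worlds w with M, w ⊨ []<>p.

w0: no successors, so []<>p holds vacuously. ✓
w1: successors {w0}; <>p there: w0:F. ✗
w2: successors {w3, w4}; <>p there: w3:F, w4:F. ✗
w3: no successors, so []<>p holds vacuously. ✓
w4: no successors, so []<>p holds vacuously. ✓

{w0, w3, w4}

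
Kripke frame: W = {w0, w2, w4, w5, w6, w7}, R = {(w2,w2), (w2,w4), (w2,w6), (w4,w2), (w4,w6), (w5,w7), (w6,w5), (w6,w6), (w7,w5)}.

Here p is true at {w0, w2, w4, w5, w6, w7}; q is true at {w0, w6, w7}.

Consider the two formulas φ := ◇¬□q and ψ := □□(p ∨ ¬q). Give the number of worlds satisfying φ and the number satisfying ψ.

4 and 6

For ◇¬□q:
w0: no successors, so ◇¬□q fails. ✗
w2: successors {w2, w4, w6}; ¬□q there: w2:T, w4:T, w6:T. ✓
w4: successors {w2, w6}; ¬□q there: w2:T, w6:T. ✓
w5: successors {w7}; ¬□q there: w7:T. ✓
w6: successors {w5, w6}; ¬□q there: w5:F, w6:T. ✓
w7: successors {w5}; ¬□q there: w5:F. ✗
— 4 worlds.
For □□(p ∨ ¬q):
w0: no successors, so □□(p ∨ ¬q) holds vacuously. ✓
w2: successors {w2, w4, w6}; □(p ∨ ¬q) there: w2:T, w4:T, w6:T. ✓
w4: successors {w2, w6}; □(p ∨ ¬q) there: w2:T, w6:T. ✓
w5: successors {w7}; □(p ∨ ¬q) there: w7:T. ✓
w6: successors {w5, w6}; □(p ∨ ¬q) there: w5:T, w6:T. ✓
w7: successors {w5}; □(p ∨ ¬q) there: w5:T. ✓
— 6 worlds.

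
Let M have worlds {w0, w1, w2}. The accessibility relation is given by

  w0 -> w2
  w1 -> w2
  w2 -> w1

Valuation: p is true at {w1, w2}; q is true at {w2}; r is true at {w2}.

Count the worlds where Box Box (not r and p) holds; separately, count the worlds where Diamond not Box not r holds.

2 and 1

For Box Box (not r and p):
w0: successors {w2}; Box (not r and p) there: w2:T. ✓
w1: successors {w2}; Box (not r and p) there: w2:T. ✓
w2: successors {w1}; Box (not r and p) there: w1:F. ✗
— 2 worlds.
For Diamond not Box not r:
w0: successors {w2}; not Box not r there: w2:F. ✗
w1: successors {w2}; not Box not r there: w2:F. ✗
w2: successors {w1}; not Box not r there: w1:T. ✓
— 1 world.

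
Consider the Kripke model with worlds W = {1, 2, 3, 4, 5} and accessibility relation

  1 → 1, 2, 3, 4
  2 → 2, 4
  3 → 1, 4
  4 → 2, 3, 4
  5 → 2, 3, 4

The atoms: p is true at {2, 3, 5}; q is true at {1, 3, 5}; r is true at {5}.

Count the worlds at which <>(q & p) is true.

3

1: successors {1, 2, 3, 4}; q & p there: 1:F, 2:F, 3:T, 4:F. ✓
2: successors {2, 4}; q & p there: 2:F, 4:F. ✗
3: successors {1, 4}; q & p there: 1:F, 4:F. ✗
4: successors {2, 3, 4}; q & p there: 2:F, 3:T, 4:F. ✓
5: successors {2, 3, 4}; q & p there: 2:F, 3:T, 4:F. ✓
Satisfying worlds: {1, 4, 5}.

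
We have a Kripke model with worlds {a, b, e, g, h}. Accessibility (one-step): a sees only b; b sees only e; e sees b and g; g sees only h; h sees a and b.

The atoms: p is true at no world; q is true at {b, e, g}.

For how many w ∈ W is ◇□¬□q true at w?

a: successors {b}; □¬□q there: b:F. ✗
b: successors {e}; □¬□q there: e:F. ✗
e: successors {b, g}; □¬□q there: b:F, g:T. ✓
g: successors {h}; □¬□q there: h:F. ✗
h: successors {a, b}; □¬□q there: a:F, b:F. ✗
Satisfying worlds: {e}.

1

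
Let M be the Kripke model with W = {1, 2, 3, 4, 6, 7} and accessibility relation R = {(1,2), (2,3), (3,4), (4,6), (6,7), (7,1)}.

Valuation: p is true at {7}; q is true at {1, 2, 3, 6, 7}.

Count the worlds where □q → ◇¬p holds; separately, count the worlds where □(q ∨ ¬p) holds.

5 and 6

For □q → ◇¬p:
1: □q is T, ◇¬p is T. ✓
2: □q is T, ◇¬p is T. ✓
3: □q is F, ◇¬p is T. ✓
4: □q is T, ◇¬p is T. ✓
6: □q is T, ◇¬p is F. ✗
7: □q is T, ◇¬p is T. ✓
— 5 worlds.
For □(q ∨ ¬p):
1: successors {2}; q ∨ ¬p there: 2:T. ✓
2: successors {3}; q ∨ ¬p there: 3:T. ✓
3: successors {4}; q ∨ ¬p there: 4:T. ✓
4: successors {6}; q ∨ ¬p there: 6:T. ✓
6: successors {7}; q ∨ ¬p there: 7:T. ✓
7: successors {1}; q ∨ ¬p there: 1:T. ✓
— 6 worlds.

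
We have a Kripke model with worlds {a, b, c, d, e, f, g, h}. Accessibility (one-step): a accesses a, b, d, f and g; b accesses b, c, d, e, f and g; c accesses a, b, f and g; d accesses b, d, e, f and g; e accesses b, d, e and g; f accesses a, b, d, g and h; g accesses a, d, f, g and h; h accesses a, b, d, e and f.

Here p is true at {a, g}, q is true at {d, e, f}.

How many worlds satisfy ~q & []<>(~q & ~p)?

a: ~q is T, []<>(~q & ~p) is T. ✓
b: ~q is T, []<>(~q & ~p) is T. ✓
c: ~q is T, []<>(~q & ~p) is T. ✓
d: ~q is F, []<>(~q & ~p) is T. ✗
e: ~q is F, []<>(~q & ~p) is T. ✗
f: ~q is F, []<>(~q & ~p) is T. ✗
g: ~q is T, []<>(~q & ~p) is T. ✓
h: ~q is T, []<>(~q & ~p) is T. ✓
Satisfying worlds: {a, b, c, g, h}.

5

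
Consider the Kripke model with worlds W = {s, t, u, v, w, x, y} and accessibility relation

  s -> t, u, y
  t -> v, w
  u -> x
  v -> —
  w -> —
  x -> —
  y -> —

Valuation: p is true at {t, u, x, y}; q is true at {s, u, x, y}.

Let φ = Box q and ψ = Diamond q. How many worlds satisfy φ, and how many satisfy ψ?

5 and 2

For Box q:
s: successors {t, u, y}; q there: t:F, u:T, y:T. ✗
t: successors {v, w}; q there: v:F, w:F. ✗
u: successors {x}; q there: x:T. ✓
v: no successors, so Box q holds vacuously. ✓
w: no successors, so Box q holds vacuously. ✓
x: no successors, so Box q holds vacuously. ✓
y: no successors, so Box q holds vacuously. ✓
— 5 worlds.
For Diamond q:
s: successors {t, u, y}; q there: t:F, u:T, y:T. ✓
t: successors {v, w}; q there: v:F, w:F. ✗
u: successors {x}; q there: x:T. ✓
v: no successors, so Diamond q fails. ✗
w: no successors, so Diamond q fails. ✗
x: no successors, so Diamond q fails. ✗
y: no successors, so Diamond q fails. ✗
— 2 worlds.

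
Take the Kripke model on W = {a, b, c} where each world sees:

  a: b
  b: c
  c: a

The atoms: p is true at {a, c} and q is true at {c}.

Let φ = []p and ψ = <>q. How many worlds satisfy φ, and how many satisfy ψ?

For []p:
a: successors {b}; p there: b:F. ✗
b: successors {c}; p there: c:T. ✓
c: successors {a}; p there: a:T. ✓
— 2 worlds.
For <>q:
a: successors {b}; q there: b:F. ✗
b: successors {c}; q there: c:T. ✓
c: successors {a}; q there: a:F. ✗
— 1 world.

2 and 1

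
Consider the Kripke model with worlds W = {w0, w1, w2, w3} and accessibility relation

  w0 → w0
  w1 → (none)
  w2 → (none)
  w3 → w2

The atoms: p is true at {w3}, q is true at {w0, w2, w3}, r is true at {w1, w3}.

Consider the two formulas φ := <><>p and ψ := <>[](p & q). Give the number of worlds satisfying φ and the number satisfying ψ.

For <><>p:
w0: successors {w0}; <>p there: w0:F. ✗
w1: no successors, so <><>p fails. ✗
w2: no successors, so <><>p fails. ✗
w3: successors {w2}; <>p there: w2:F. ✗
— 0 worlds.
For <>[](p & q):
w0: successors {w0}; [](p & q) there: w0:F. ✗
w1: no successors, so <>[](p & q) fails. ✗
w2: no successors, so <>[](p & q) fails. ✗
w3: successors {w2}; [](p & q) there: w2:T. ✓
— 1 world.

0 and 1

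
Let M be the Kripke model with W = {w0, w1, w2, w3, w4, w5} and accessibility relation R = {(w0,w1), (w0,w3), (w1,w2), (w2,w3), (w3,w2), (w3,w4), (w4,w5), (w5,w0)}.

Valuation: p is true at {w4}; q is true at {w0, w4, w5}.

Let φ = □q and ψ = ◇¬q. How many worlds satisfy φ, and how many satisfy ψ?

For □q:
w0: successors {w1, w3}; q there: w1:F, w3:F. ✗
w1: successors {w2}; q there: w2:F. ✗
w2: successors {w3}; q there: w3:F. ✗
w3: successors {w2, w4}; q there: w2:F, w4:T. ✗
w4: successors {w5}; q there: w5:T. ✓
w5: successors {w0}; q there: w0:T. ✓
— 2 worlds.
For ◇¬q:
w0: successors {w1, w3}; ¬q there: w1:T, w3:T. ✓
w1: successors {w2}; ¬q there: w2:T. ✓
w2: successors {w3}; ¬q there: w3:T. ✓
w3: successors {w2, w4}; ¬q there: w2:T, w4:F. ✓
w4: successors {w5}; ¬q there: w5:F. ✗
w5: successors {w0}; ¬q there: w0:F. ✗
— 4 worlds.

2 and 4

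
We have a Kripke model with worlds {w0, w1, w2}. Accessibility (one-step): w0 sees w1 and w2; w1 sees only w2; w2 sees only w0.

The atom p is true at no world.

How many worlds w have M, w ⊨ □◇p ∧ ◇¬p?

0

w0: □◇p is F, ◇¬p is T. ✗
w1: □◇p is F, ◇¬p is T. ✗
w2: □◇p is F, ◇¬p is T. ✗
Satisfying worlds: ∅.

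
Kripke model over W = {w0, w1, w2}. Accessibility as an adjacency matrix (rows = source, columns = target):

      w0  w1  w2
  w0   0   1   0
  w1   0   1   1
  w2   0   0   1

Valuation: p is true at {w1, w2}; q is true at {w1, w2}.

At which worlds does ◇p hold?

w0: successors {w1}; p there: w1:T. ✓
w1: successors {w1, w2}; p there: w1:T, w2:T. ✓
w2: successors {w2}; p there: w2:T. ✓

{w0, w1, w2}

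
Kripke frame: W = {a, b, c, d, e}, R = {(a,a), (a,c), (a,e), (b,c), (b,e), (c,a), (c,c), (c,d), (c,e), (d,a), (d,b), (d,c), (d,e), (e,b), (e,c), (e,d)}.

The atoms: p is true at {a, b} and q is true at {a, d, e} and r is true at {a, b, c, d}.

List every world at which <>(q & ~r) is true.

a: successors {a, c, e}; q & ~r there: a:F, c:F, e:T. ✓
b: successors {c, e}; q & ~r there: c:F, e:T. ✓
c: successors {a, c, d, e}; q & ~r there: a:F, c:F, d:F, e:T. ✓
d: successors {a, b, c, e}; q & ~r there: a:F, b:F, c:F, e:T. ✓
e: successors {b, c, d}; q & ~r there: b:F, c:F, d:F. ✗

{a, b, c, d}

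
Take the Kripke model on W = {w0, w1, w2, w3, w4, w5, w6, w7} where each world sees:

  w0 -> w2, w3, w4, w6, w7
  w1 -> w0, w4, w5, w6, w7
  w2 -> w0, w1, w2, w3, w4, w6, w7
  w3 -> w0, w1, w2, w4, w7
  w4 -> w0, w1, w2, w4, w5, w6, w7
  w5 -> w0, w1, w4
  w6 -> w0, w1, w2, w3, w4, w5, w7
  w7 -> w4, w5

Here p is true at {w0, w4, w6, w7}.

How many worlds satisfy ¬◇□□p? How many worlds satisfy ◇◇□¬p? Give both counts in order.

For ¬◇□□p:
w0: ◇□□p is F. ✓
w1: ◇□□p is F. ✓
w2: ◇□□p is F. ✓
w3: ◇□□p is F. ✓
w4: ◇□□p is F. ✓
w5: ◇□□p is F. ✓
w6: ◇□□p is F. ✓
w7: ◇□□p is F. ✓
— 8 worlds.
For ◇◇□¬p:
w0: successors {w2, w3, w4, w6, w7}; ◇□¬p there: w2:F, w3:F, w4:F, w6:F, w7:F. ✗
w1: successors {w0, w4, w5, w6, w7}; ◇□¬p there: w0:F, w4:F, w5:F, w6:F, w7:F. ✗
w2: successors {w0, w1, w2, w3, w4, w6, w7}; ◇□¬p there: w0:F, w1:F, w2:F, w3:F, w4:F, w6:F, w7:F. ✗
w3: successors {w0, w1, w2, w4, w7}; ◇□¬p there: w0:F, w1:F, w2:F, w4:F, w7:F. ✗
w4: successors {w0, w1, w2, w4, w5, w6, w7}; ◇□¬p there: w0:F, w1:F, w2:F, w4:F, w5:F, w6:F, w7:F. ✗
w5: successors {w0, w1, w4}; ◇□¬p there: w0:F, w1:F, w4:F. ✗
w6: successors {w0, w1, w2, w3, w4, w5, w7}; ◇□¬p there: w0:F, w1:F, w2:F, w3:F, w4:F, w5:F, w7:F. ✗
w7: successors {w4, w5}; ◇□¬p there: w4:F, w5:F. ✗
— 0 worlds.

8 and 0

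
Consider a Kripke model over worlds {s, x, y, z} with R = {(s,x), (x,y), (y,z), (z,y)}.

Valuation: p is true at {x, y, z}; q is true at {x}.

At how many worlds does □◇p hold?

s: successors {x}; ◇p there: x:T. ✓
x: successors {y}; ◇p there: y:T. ✓
y: successors {z}; ◇p there: z:T. ✓
z: successors {y}; ◇p there: y:T. ✓
Satisfying worlds: {s, x, y, z}.

4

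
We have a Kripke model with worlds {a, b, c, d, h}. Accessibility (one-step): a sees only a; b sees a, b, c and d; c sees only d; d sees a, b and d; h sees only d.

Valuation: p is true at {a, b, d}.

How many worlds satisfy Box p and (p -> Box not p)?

a: Box p is T, p -> Box not p is F. ✗
b: Box p is F, p -> Box not p is F. ✗
c: Box p is T, p -> Box not p is T. ✓
d: Box p is T, p -> Box not p is F. ✗
h: Box p is T, p -> Box not p is T. ✓
Satisfying worlds: {c, h}.

2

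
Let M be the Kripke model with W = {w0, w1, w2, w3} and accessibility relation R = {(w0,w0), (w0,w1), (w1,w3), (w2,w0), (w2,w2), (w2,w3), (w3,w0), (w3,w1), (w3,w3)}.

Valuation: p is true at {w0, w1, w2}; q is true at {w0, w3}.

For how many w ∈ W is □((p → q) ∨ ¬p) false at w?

3

w0: successors {w0, w1}; (p → q) ∨ ¬p there: w0:T, w1:F. ✗
w1: successors {w3}; (p → q) ∨ ¬p there: w3:T. ✓
w2: successors {w0, w2, w3}; (p → q) ∨ ¬p there: w0:T, w2:F, w3:T. ✗
w3: successors {w0, w1, w3}; (p → q) ∨ ¬p there: w0:T, w1:F, w3:T. ✗
Satisfying worlds: {w1}.
So □((p → q) ∨ ¬p) fails at the other 3 worlds.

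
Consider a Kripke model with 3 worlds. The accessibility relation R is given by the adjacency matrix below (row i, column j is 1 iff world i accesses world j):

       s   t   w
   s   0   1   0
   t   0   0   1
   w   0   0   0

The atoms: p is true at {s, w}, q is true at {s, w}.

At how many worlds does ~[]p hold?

1

s: []p is F. ✓
t: []p is T. ✗
w: []p is T. ✗
Satisfying worlds: {s}.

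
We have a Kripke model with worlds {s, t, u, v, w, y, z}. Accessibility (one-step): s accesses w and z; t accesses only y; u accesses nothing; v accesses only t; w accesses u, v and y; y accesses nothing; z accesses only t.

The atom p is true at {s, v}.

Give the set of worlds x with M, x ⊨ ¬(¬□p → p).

s: ¬□p → p is T. ✗
t: ¬□p → p is F. ✓
u: ¬□p → p is T. ✗
v: ¬□p → p is T. ✗
w: ¬□p → p is F. ✓
y: ¬□p → p is T. ✗
z: ¬□p → p is F. ✓

{t, w, z}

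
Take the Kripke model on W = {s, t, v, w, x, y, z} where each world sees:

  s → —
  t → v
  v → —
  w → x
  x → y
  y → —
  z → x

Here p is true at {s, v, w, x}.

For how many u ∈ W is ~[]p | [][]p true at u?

s: ~[]p is F, [][]p is T. ✓
t: ~[]p is F, [][]p is T. ✓
v: ~[]p is F, [][]p is T. ✓
w: ~[]p is F, [][]p is F. ✗
x: ~[]p is T, [][]p is T. ✓
y: ~[]p is F, [][]p is T. ✓
z: ~[]p is F, [][]p is F. ✗
Satisfying worlds: {s, t, v, x, y}.

5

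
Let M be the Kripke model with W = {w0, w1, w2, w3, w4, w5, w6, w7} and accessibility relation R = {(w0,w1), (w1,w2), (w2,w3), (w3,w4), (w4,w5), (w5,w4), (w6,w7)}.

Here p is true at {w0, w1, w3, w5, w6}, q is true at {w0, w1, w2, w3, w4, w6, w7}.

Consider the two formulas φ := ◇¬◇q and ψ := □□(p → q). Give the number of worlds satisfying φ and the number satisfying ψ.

3 and 6

For ◇¬◇q:
w0: successors {w1}; ¬◇q there: w1:F. ✗
w1: successors {w2}; ¬◇q there: w2:F. ✗
w2: successors {w3}; ¬◇q there: w3:F. ✗
w3: successors {w4}; ¬◇q there: w4:T. ✓
w4: successors {w5}; ¬◇q there: w5:F. ✗
w5: successors {w4}; ¬◇q there: w4:T. ✓
w6: successors {w7}; ¬◇q there: w7:T. ✓
w7: no successors, so ◇¬◇q fails. ✗
— 3 worlds.
For □□(p → q):
w0: successors {w1}; □(p → q) there: w1:T. ✓
w1: successors {w2}; □(p → q) there: w2:T. ✓
w2: successors {w3}; □(p → q) there: w3:T. ✓
w3: successors {w4}; □(p → q) there: w4:F. ✗
w4: successors {w5}; □(p → q) there: w5:T. ✓
w5: successors {w4}; □(p → q) there: w4:F. ✗
w6: successors {w7}; □(p → q) there: w7:T. ✓
w7: no successors, so □□(p → q) holds vacuously. ✓
— 6 worlds.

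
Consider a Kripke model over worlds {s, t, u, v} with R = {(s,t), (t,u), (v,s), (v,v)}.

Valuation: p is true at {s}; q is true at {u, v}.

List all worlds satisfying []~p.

s: successors {t}; ~p there: t:T. ✓
t: successors {u}; ~p there: u:T. ✓
u: no successors, so []~p holds vacuously. ✓
v: successors {s, v}; ~p there: s:F, v:T. ✗

{s, t, u}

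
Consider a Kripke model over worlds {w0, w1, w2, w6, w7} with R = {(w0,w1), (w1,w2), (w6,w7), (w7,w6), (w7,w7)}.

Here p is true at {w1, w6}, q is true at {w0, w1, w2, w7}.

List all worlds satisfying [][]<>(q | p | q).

w0: successors {w1}; []<>(q | p | q) there: w1:F. ✗
w1: successors {w2}; []<>(q | p | q) there: w2:T. ✓
w2: no successors, so [][]<>(q | p | q) holds vacuously. ✓
w6: successors {w7}; []<>(q | p | q) there: w7:T. ✓
w7: successors {w6, w7}; []<>(q | p | q) there: w6:T, w7:T. ✓

{w1, w2, w6, w7}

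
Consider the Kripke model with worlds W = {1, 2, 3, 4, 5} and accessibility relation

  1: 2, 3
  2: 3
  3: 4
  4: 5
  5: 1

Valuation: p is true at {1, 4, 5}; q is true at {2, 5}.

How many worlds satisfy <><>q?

2

1: successors {2, 3}; <>q there: 2:F, 3:F. ✗
2: successors {3}; <>q there: 3:F. ✗
3: successors {4}; <>q there: 4:T. ✓
4: successors {5}; <>q there: 5:F. ✗
5: successors {1}; <>q there: 1:T. ✓
Satisfying worlds: {3, 5}.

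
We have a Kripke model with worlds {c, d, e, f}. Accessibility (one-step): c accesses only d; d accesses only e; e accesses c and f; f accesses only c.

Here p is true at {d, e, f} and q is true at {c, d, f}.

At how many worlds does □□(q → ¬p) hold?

1

c: successors {d}; □(q → ¬p) there: d:T. ✓
d: successors {e}; □(q → ¬p) there: e:F. ✗
e: successors {c, f}; □(q → ¬p) there: c:F, f:T. ✗
f: successors {c}; □(q → ¬p) there: c:F. ✗
Satisfying worlds: {c}.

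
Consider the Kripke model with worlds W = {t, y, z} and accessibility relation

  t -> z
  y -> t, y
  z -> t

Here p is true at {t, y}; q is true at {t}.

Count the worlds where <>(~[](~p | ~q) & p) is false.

t: successors {z}; ~[](~p | ~q) & p there: z:F. ✗
y: successors {t, y}; ~[](~p | ~q) & p there: t:F, y:T. ✓
z: successors {t}; ~[](~p | ~q) & p there: t:F. ✗
Satisfying worlds: {y}.
So <>(~[](~p | ~q) & p) fails at the other 2 worlds.

2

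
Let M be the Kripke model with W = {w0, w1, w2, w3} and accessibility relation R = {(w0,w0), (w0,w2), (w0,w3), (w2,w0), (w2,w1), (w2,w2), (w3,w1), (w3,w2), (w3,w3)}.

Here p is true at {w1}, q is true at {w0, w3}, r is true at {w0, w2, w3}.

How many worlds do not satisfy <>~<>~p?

w0: successors {w0, w2, w3}; ~<>~p there: w0:F, w2:F, w3:F. ✗
w1: no successors, so <>~<>~p fails. ✗
w2: successors {w0, w1, w2}; ~<>~p there: w0:F, w1:T, w2:F. ✓
w3: successors {w1, w2, w3}; ~<>~p there: w1:T, w2:F, w3:F. ✓
Satisfying worlds: {w2, w3}.
So <>~<>~p fails at the other 2 worlds.

2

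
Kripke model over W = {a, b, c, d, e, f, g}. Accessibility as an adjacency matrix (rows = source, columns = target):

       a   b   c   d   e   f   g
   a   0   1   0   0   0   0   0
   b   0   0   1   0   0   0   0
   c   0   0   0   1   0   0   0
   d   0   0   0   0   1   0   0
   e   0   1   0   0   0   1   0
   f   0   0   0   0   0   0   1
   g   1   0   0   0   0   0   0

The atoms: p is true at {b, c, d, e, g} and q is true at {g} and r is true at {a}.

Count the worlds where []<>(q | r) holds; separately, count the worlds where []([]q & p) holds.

For []<>(q | r):
a: successors {b}; <>(q | r) there: b:F. ✗
b: successors {c}; <>(q | r) there: c:F. ✗
c: successors {d}; <>(q | r) there: d:F. ✗
d: successors {e}; <>(q | r) there: e:F. ✗
e: successors {b, f}; <>(q | r) there: b:F, f:T. ✗
f: successors {g}; <>(q | r) there: g:T. ✓
g: successors {a}; <>(q | r) there: a:F. ✗
— 1 world.
For []([]q & p):
a: successors {b}; []q & p there: b:F. ✗
b: successors {c}; []q & p there: c:F. ✗
c: successors {d}; []q & p there: d:F. ✗
d: successors {e}; []q & p there: e:F. ✗
e: successors {b, f}; []q & p there: b:F, f:F. ✗
f: successors {g}; []q & p there: g:F. ✗
g: successors {a}; []q & p there: a:F. ✗
— 0 worlds.

1 and 0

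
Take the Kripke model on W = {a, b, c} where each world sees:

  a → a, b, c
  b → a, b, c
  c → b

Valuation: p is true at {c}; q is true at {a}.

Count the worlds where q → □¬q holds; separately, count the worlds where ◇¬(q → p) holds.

2 and 2

For q → □¬q:
a: q is T, □¬q is F. ✗
b: q is F, □¬q is F. ✓
c: q is F, □¬q is T. ✓
— 2 worlds.
For ◇¬(q → p):
a: successors {a, b, c}; ¬(q → p) there: a:T, b:F, c:F. ✓
b: successors {a, b, c}; ¬(q → p) there: a:T, b:F, c:F. ✓
c: successors {b}; ¬(q → p) there: b:F. ✗
— 2 worlds.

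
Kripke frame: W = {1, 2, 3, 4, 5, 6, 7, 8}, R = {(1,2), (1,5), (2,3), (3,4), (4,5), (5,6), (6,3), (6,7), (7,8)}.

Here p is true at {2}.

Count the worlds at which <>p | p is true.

1: <>p is T, p is F. ✓
2: <>p is F, p is T. ✓
3: <>p is F, p is F. ✗
4: <>p is F, p is F. ✗
5: <>p is F, p is F. ✗
6: <>p is F, p is F. ✗
7: <>p is F, p is F. ✗
8: <>p is F, p is F. ✗
Satisfying worlds: {1, 2}.

2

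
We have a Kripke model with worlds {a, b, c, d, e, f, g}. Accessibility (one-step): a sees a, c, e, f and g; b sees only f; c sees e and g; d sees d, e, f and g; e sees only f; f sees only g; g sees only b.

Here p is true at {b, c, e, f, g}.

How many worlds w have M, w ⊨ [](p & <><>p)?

5

a: successors {a, c, e, f, g}; p & <><>p there: a:F, c:T, e:T, f:T, g:T. ✗
b: successors {f}; p & <><>p there: f:T. ✓
c: successors {e, g}; p & <><>p there: e:T, g:T. ✓
d: successors {d, e, f, g}; p & <><>p there: d:F, e:T, f:T, g:T. ✗
e: successors {f}; p & <><>p there: f:T. ✓
f: successors {g}; p & <><>p there: g:T. ✓
g: successors {b}; p & <><>p there: b:T. ✓
Satisfying worlds: {b, c, e, f, g}.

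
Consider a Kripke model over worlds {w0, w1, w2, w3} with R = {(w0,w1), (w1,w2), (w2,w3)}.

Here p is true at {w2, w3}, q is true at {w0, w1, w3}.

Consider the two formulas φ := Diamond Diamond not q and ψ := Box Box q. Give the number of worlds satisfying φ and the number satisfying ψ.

1 and 3

For Diamond Diamond not q:
w0: successors {w1}; Diamond not q there: w1:T. ✓
w1: successors {w2}; Diamond not q there: w2:F. ✗
w2: successors {w3}; Diamond not q there: w3:F. ✗
w3: no successors, so Diamond Diamond not q fails. ✗
— 1 world.
For Box Box q:
w0: successors {w1}; Box q there: w1:F. ✗
w1: successors {w2}; Box q there: w2:T. ✓
w2: successors {w3}; Box q there: w3:T. ✓
w3: no successors, so Box Box q holds vacuously. ✓
— 3 worlds.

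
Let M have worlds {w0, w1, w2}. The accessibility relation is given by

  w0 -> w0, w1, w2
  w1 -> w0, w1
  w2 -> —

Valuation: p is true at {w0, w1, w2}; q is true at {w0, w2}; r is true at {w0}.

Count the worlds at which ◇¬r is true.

w0: successors {w0, w1, w2}; ¬r there: w0:F, w1:T, w2:T. ✓
w1: successors {w0, w1}; ¬r there: w0:F, w1:T. ✓
w2: no successors, so ◇¬r fails. ✗
Satisfying worlds: {w0, w1}.

2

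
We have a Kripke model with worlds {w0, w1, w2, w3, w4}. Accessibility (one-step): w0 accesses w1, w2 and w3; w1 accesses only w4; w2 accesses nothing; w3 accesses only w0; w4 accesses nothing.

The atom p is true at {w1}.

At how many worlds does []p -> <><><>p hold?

w0: []p is F, <><><>p is T. ✓
w1: []p is F, <><><>p is F. ✓
w2: []p is T, <><><>p is F. ✗
w3: []p is F, <><><>p is F. ✓
w4: []p is T, <><><>p is F. ✗
Satisfying worlds: {w0, w1, w3}.

3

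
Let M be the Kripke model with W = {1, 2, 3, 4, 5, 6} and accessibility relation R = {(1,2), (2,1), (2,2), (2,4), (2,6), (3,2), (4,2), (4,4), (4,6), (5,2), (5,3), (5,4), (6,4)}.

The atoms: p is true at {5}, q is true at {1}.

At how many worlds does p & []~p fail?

5

1: p is F, []~p is T. ✗
2: p is F, []~p is T. ✗
3: p is F, []~p is T. ✗
4: p is F, []~p is T. ✗
5: p is T, []~p is T. ✓
6: p is F, []~p is T. ✗
Satisfying worlds: {5}.
So p & []~p fails at the other 5 worlds.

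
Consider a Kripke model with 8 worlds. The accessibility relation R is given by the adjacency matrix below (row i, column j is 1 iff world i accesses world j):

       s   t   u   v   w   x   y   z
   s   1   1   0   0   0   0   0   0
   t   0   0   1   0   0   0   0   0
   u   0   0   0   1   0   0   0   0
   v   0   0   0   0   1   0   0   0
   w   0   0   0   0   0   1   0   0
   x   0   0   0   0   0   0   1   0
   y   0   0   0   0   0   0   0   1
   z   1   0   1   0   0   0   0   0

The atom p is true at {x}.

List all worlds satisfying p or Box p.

s: p is F, Box p is F. ✗
t: p is F, Box p is F. ✗
u: p is F, Box p is F. ✗
v: p is F, Box p is F. ✗
w: p is F, Box p is T. ✓
x: p is T, Box p is F. ✓
y: p is F, Box p is F. ✗
z: p is F, Box p is F. ✗

{w, x}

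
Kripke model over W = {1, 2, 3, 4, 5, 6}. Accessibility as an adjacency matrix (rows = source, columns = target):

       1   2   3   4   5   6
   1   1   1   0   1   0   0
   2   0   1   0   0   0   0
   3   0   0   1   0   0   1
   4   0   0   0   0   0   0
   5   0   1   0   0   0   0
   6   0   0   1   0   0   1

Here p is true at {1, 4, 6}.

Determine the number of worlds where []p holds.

1

1: successors {1, 2, 4}; p there: 1:T, 2:F, 4:T. ✗
2: successors {2}; p there: 2:F. ✗
3: successors {3, 6}; p there: 3:F, 6:T. ✗
4: no successors, so []p holds vacuously. ✓
5: successors {2}; p there: 2:F. ✗
6: successors {3, 6}; p there: 3:F, 6:T. ✗
Satisfying worlds: {4}.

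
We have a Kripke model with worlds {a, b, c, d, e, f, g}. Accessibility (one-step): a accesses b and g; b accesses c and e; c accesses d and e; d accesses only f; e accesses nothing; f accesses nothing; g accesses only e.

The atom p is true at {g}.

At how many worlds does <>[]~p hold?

a: successors {b, g}; []~p there: b:T, g:T. ✓
b: successors {c, e}; []~p there: c:T, e:T. ✓
c: successors {d, e}; []~p there: d:T, e:T. ✓
d: successors {f}; []~p there: f:T. ✓
e: no successors, so <>[]~p fails. ✗
f: no successors, so <>[]~p fails. ✗
g: successors {e}; []~p there: e:T. ✓
Satisfying worlds: {a, b, c, d, g}.

5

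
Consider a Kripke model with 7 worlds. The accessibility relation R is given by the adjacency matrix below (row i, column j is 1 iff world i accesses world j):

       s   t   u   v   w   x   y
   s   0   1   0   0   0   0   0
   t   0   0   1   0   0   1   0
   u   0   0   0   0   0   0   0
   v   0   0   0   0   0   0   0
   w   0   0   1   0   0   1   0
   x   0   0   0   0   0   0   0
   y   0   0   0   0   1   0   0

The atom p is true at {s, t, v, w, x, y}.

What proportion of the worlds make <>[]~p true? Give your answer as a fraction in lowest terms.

2/7

s: successors {t}; []~p there: t:F. ✗
t: successors {u, x}; []~p there: u:T, x:T. ✓
u: no successors, so <>[]~p fails. ✗
v: no successors, so <>[]~p fails. ✗
w: successors {u, x}; []~p there: u:T, x:T. ✓
x: no successors, so <>[]~p fails. ✗
y: successors {w}; []~p there: w:F. ✗
That's 2 of 7 worlds, so 2/7.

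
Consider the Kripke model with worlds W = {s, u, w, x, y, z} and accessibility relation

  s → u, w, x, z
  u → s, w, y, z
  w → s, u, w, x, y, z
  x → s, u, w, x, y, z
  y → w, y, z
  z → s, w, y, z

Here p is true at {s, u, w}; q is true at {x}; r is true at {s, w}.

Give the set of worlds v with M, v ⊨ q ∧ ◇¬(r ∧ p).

s: q is F, ◇¬(r ∧ p) is T. ✗
u: q is F, ◇¬(r ∧ p) is T. ✗
w: q is F, ◇¬(r ∧ p) is T. ✗
x: q is T, ◇¬(r ∧ p) is T. ✓
y: q is F, ◇¬(r ∧ p) is T. ✗
z: q is F, ◇¬(r ∧ p) is T. ✗

{x}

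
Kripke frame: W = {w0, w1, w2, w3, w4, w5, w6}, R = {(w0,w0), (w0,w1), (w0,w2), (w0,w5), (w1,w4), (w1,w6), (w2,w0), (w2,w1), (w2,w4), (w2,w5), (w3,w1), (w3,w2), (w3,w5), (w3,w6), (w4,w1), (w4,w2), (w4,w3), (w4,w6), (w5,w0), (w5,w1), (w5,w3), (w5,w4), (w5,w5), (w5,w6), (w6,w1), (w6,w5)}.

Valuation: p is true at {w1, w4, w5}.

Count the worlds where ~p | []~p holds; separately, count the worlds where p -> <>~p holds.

4 and 7

For ~p | []~p:
w0: ~p is T, []~p is F. ✓
w1: ~p is F, []~p is F. ✗
w2: ~p is T, []~p is F. ✓
w3: ~p is T, []~p is F. ✓
w4: ~p is F, []~p is F. ✗
w5: ~p is F, []~p is F. ✗
w6: ~p is T, []~p is F. ✓
— 4 worlds.
For p -> <>~p:
w0: p is F, <>~p is T. ✓
w1: p is T, <>~p is T. ✓
w2: p is F, <>~p is T. ✓
w3: p is F, <>~p is T. ✓
w4: p is T, <>~p is T. ✓
w5: p is T, <>~p is T. ✓
w6: p is F, <>~p is F. ✓
— 7 worlds.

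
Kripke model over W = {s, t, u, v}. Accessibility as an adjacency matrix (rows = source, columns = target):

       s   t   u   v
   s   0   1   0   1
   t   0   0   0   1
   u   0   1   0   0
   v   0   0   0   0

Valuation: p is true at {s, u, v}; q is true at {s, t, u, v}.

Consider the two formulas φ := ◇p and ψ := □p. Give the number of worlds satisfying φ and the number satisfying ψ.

For ◇p:
s: successors {t, v}; p there: t:F, v:T. ✓
t: successors {v}; p there: v:T. ✓
u: successors {t}; p there: t:F. ✗
v: no successors, so ◇p fails. ✗
— 2 worlds.
For □p:
s: successors {t, v}; p there: t:F, v:T. ✗
t: successors {v}; p there: v:T. ✓
u: successors {t}; p there: t:F. ✗
v: no successors, so □p holds vacuously. ✓
— 2 worlds.

2 and 2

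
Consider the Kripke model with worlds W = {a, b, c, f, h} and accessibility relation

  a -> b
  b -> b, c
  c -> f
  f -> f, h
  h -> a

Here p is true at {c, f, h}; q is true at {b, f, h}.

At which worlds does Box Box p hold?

a: successors {b}; Box p there: b:F. ✗
b: successors {b, c}; Box p there: b:F, c:T. ✗
c: successors {f}; Box p there: f:T. ✓
f: successors {f, h}; Box p there: f:T, h:F. ✗
h: successors {a}; Box p there: a:F. ✗

{c}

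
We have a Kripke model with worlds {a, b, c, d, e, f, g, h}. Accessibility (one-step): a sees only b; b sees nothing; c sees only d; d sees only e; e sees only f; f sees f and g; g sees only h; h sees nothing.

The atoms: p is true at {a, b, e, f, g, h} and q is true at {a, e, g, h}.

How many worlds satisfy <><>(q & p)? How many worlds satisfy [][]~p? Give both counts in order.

For <><>(q & p):
a: successors {b}; <>(q & p) there: b:F. ✗
b: no successors, so <><>(q & p) fails. ✗
c: successors {d}; <>(q & p) there: d:T. ✓
d: successors {e}; <>(q & p) there: e:F. ✗
e: successors {f}; <>(q & p) there: f:T. ✓
f: successors {f, g}; <>(q & p) there: f:T, g:T. ✓
g: successors {h}; <>(q & p) there: h:F. ✗
h: no successors, so <><>(q & p) fails. ✗
— 3 worlds.
For [][]~p:
a: successors {b}; []~p there: b:T. ✓
b: no successors, so [][]~p holds vacuously. ✓
c: successors {d}; []~p there: d:F. ✗
d: successors {e}; []~p there: e:F. ✗
e: successors {f}; []~p there: f:F. ✗
f: successors {f, g}; []~p there: f:F, g:F. ✗
g: successors {h}; []~p there: h:T. ✓
h: no successors, so [][]~p holds vacuously. ✓
— 4 worlds.

3 and 4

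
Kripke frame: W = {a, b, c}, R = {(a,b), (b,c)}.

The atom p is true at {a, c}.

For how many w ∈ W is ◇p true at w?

1

a: successors {b}; p there: b:F. ✗
b: successors {c}; p there: c:T. ✓
c: no successors, so ◇p fails. ✗
Satisfying worlds: {b}.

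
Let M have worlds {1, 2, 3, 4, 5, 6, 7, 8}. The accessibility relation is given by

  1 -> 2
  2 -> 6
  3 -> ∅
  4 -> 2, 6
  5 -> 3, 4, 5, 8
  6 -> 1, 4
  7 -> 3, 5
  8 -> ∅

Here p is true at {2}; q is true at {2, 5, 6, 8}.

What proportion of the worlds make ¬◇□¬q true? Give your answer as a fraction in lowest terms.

1: ◇□¬q is F. ✓
2: ◇□¬q is T. ✗
3: ◇□¬q is F. ✓
4: ◇□¬q is T. ✗
5: ◇□¬q is T. ✗
6: ◇□¬q is F. ✓
7: ◇□¬q is T. ✗
8: ◇□¬q is F. ✓
That's 4 of 8 worlds, so 4/8 = 1/2.

1/2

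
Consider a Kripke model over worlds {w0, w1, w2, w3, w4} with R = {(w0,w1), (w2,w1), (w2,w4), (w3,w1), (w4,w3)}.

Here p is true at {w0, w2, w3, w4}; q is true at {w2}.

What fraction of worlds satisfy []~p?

3/5

w0: successors {w1}; ~p there: w1:T. ✓
w1: no successors, so []~p holds vacuously. ✓
w2: successors {w1, w4}; ~p there: w1:T, w4:F. ✗
w3: successors {w1}; ~p there: w1:T. ✓
w4: successors {w3}; ~p there: w3:F. ✗
That's 3 of 5 worlds, so 3/5.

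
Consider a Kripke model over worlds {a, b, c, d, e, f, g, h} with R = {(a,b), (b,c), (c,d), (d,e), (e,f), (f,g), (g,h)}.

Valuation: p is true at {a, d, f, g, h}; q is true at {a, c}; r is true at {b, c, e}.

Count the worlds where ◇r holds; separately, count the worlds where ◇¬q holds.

For ◇r:
a: successors {b}; r there: b:T. ✓
b: successors {c}; r there: c:T. ✓
c: successors {d}; r there: d:F. ✗
d: successors {e}; r there: e:T. ✓
e: successors {f}; r there: f:F. ✗
f: successors {g}; r there: g:F. ✗
g: successors {h}; r there: h:F. ✗
h: no successors, so ◇r fails. ✗
— 3 worlds.
For ◇¬q:
a: successors {b}; ¬q there: b:T. ✓
b: successors {c}; ¬q there: c:F. ✗
c: successors {d}; ¬q there: d:T. ✓
d: successors {e}; ¬q there: e:T. ✓
e: successors {f}; ¬q there: f:T. ✓
f: successors {g}; ¬q there: g:T. ✓
g: successors {h}; ¬q there: h:T. ✓
h: no successors, so ◇¬q fails. ✗
— 6 worlds.

3 and 6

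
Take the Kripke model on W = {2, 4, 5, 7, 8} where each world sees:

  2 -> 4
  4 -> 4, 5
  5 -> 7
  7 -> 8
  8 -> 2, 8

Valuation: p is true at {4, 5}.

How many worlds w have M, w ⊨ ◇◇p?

2: successors {4}; ◇p there: 4:T. ✓
4: successors {4, 5}; ◇p there: 4:T, 5:F. ✓
5: successors {7}; ◇p there: 7:F. ✗
7: successors {8}; ◇p there: 8:F. ✗
8: successors {2, 8}; ◇p there: 2:T, 8:F. ✓
Satisfying worlds: {2, 4, 8}.

3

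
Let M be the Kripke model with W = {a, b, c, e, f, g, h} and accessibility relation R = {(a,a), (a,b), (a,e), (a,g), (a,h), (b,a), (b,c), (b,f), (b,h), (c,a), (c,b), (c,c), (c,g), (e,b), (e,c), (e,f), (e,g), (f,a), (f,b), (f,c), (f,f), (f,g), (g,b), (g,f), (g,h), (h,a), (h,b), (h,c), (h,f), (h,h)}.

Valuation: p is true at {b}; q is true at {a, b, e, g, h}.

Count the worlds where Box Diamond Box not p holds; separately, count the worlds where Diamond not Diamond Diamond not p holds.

For Box Diamond Box not p:
a: successors {a, b, e, g, h}; Diamond Box not p there: a:T, b:F, e:T, g:T, h:T. ✗
b: successors {a, c, f, h}; Diamond Box not p there: a:T, c:T, f:T, h:T. ✓
c: successors {a, b, c, g}; Diamond Box not p there: a:T, b:F, c:T, g:T. ✗
e: successors {b, c, f, g}; Diamond Box not p there: b:F, c:T, f:T, g:T. ✗
f: successors {a, b, c, f, g}; Diamond Box not p there: a:T, b:F, c:T, f:T, g:T. ✗
g: successors {b, f, h}; Diamond Box not p there: b:F, f:T, h:T. ✗
h: successors {a, b, c, f, h}; Diamond Box not p there: a:T, b:F, c:T, f:T, h:T. ✗
— 1 world.
For Diamond not Diamond Diamond not p:
a: successors {a, b, e, g, h}; not Diamond Diamond not p there: a:F, b:F, e:F, g:F, h:F. ✗
b: successors {a, c, f, h}; not Diamond Diamond not p there: a:F, c:F, f:F, h:F. ✗
c: successors {a, b, c, g}; not Diamond Diamond not p there: a:F, b:F, c:F, g:F. ✗
e: successors {b, c, f, g}; not Diamond Diamond not p there: b:F, c:F, f:F, g:F. ✗
f: successors {a, b, c, f, g}; not Diamond Diamond not p there: a:F, b:F, c:F, f:F, g:F. ✗
g: successors {b, f, h}; not Diamond Diamond not p there: b:F, f:F, h:F. ✗
h: successors {a, b, c, f, h}; not Diamond Diamond not p there: a:F, b:F, c:F, f:F, h:F. ✗
— 0 worlds.

1 and 0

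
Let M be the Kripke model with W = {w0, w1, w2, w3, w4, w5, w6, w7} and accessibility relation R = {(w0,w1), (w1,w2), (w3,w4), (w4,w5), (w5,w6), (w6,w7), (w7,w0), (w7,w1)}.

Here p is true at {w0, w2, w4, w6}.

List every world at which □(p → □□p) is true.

{w0, w1, w2, w3, w4, w6, w7}

w0: successors {w1}; p → □□p there: w1:T. ✓
w1: successors {w2}; p → □□p there: w2:T. ✓
w2: no successors, so □(p → □□p) holds vacuously. ✓
w3: successors {w4}; p → □□p there: w4:T. ✓
w4: successors {w5}; p → □□p there: w5:T. ✓
w5: successors {w6}; p → □□p there: w6:F. ✗
w6: successors {w7}; p → □□p there: w7:T. ✓
w7: successors {w0, w1}; p → □□p there: w0:T, w1:T. ✓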